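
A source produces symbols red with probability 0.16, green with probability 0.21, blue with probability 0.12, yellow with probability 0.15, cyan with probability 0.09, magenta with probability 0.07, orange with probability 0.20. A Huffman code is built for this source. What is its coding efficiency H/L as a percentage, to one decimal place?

98.9%

Entropy H = −Σ p log₂ p ≈ 2.7190 bits.
Huffman merges: 7/100+9/100→4/25; 3/25+3/20→27/100; 4/25+4/25→8/25; 1/5+21/100→41/100; 27/100+8/25→59/100; 41/100+59/100→1. L = 11/4 ≈ 2.7500.
Efficiency = H/L = 2.7190/2.7500 = 98.9%.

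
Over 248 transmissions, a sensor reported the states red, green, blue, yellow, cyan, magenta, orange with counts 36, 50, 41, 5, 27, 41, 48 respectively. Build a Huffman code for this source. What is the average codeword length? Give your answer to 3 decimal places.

Probabilities are the counts divided by 248.
Repeatedly combine the two least-probable nodes; the expected code length is the sum of the merged weights.
merge 5/248 + 27/248 → 4/31
merge 4/31 + 9/62 → 17/62
merge 41/248 + 41/248 → 41/124
merge 6/31 + 25/124 → 49/124
merge 17/62 + 41/124 → 75/124
merge 49/124 + 75/124 → 1
L = 4/31 + 17/62 + 41/124 + 49/124 + 75/124 + 1 = 339/124 ≈ 2.734 bits/symbol.

2.734 bits/symbol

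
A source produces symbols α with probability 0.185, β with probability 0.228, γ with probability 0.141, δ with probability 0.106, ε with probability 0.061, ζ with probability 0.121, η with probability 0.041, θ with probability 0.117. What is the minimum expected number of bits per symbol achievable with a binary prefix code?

Repeatedly combine the two least-probable nodes; the expected code length is the sum of the merged weights.
merge 41/1000 + 61/1000 → 51/500
merge 51/500 + 53/500 → 26/125
merge 117/1000 + 121/1000 → 119/500
merge 141/1000 + 37/200 → 163/500
merge 26/125 + 57/250 → 109/250
merge 119/500 + 163/500 → 141/250
merge 109/250 + 141/250 → 1
L = 51/500 + 26/125 + 119/500 + 163/500 + 109/250 + 141/250 + 1 = 1437/500 = 2.874 bits/symbol.

2.874 bits/symbol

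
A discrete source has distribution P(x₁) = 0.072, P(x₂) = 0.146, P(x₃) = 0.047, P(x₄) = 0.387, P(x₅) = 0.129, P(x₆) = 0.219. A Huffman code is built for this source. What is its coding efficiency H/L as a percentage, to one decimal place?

97.1%

Entropy H = −Σ p log₂ p ≈ 2.2769 bits.
Huffman merges: 47/1000+9/125→119/1000; 119/1000+129/1000→31/125; 73/500+219/1000→73/200; 31/125+73/200→613/1000; 387/1000+613/1000→1. L = 469/200 ≈ 2.3450.
Efficiency = H/L = 2.2769/2.3450 = 97.1%.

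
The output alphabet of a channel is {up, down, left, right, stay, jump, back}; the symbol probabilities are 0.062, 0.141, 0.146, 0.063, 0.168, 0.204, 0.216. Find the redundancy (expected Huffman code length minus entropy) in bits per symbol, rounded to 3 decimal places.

0.023 bits

Entropy H = −Σ p log₂ p ≈ 2.6815 bits.
Huffman merges: 31/500+63/1000→1/8; 1/8+141/1000→133/500; 73/500+21/125→157/500; 51/250+27/125→21/50; 133/500+157/500→29/50; 21/50+29/50→1. L = 541/200 ≈ 2.7050.
L − H = 2.7050 − 2.6815 = 0.023 bits.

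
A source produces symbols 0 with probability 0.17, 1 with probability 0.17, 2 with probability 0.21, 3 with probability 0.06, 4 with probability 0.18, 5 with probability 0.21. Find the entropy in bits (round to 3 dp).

2.504 bits

H = −Σ pᵢ log₂ pᵢ.
−0.17·log₂(0.17) = 0.4346
−0.17·log₂(0.17) = 0.4346
−0.21·log₂(0.21) = 0.4728
−0.06·log₂(0.06) = 0.2435
−0.18·log₂(0.18) = 0.4453
−0.21·log₂(0.21) = 0.4728
Sum ≈ 2.5037 → 2.504 bits.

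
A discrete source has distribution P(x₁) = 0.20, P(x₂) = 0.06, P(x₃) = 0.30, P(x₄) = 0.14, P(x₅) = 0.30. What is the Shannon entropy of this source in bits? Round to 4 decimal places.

2.1472 bits

H = −Σ pᵢ log₂ pᵢ.
−0.20·log₂(0.20) = 0.4644
−0.06·log₂(0.06) = 0.2435
−0.30·log₂(0.30) = 0.5211
−0.14·log₂(0.14) = 0.3971
−0.30·log₂(0.30) = 0.5211
Sum ≈ 2.1472 → 2.1472 bits.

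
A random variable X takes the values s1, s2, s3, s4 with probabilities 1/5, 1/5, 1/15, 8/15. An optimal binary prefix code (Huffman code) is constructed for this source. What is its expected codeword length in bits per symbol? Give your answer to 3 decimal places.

Repeatedly combine the two least-probable nodes; the expected code length is the sum of the merged weights.
merge 1/15 + 1/5 → 4/15
merge 1/5 + 4/15 → 7/15
merge 7/15 + 8/15 → 1
L = 4/15 + 7/15 + 1 = 26/15 ≈ 1.733 bits/symbol.

1.733 bits/symbol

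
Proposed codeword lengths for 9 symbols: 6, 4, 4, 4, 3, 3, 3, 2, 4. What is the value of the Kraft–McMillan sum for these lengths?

With common denominator 2^6 = 64: Σ 2^(−ℓᵢ) = 1/64 + 4/64 + 4/64 + 4/64 + 8/64 + 8/64 + 8/64 + 16/64 + 4/64 = 57/64 = 0.890625.

0.890625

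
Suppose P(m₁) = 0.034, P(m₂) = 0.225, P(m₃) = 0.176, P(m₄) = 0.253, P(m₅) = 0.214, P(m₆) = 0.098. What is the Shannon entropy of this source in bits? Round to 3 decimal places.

2.397 bits

H = −Σ pᵢ log₂ pᵢ.
−0.034·log₂(0.034) = 0.1659
−0.225·log₂(0.225) = 0.4842
−0.176·log₂(0.176) = 0.4411
−0.253·log₂(0.253) = 0.5016
−0.214·log₂(0.214) = 0.4760
−0.098·log₂(0.098) = 0.3284
Sum ≈ 2.3972 → 2.397 bits.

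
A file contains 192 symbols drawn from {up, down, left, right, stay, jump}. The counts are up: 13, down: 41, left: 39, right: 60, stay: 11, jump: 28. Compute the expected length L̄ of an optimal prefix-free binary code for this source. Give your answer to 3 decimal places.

Probabilities are the counts divided by 192.
Repeatedly combine the two least-probable nodes; the expected code length is the sum of the merged weights.
merge 11/192 + 13/192 → 1/8
merge 1/8 + 7/48 → 13/48
merge 13/64 + 41/192 → 5/12
merge 13/48 + 5/16 → 7/12
merge 5/12 + 7/12 → 1
L = 1/8 + 13/48 + 5/12 + 7/12 + 1 = 115/48 ≈ 2.396 bits/symbol.

2.396 bits/symbol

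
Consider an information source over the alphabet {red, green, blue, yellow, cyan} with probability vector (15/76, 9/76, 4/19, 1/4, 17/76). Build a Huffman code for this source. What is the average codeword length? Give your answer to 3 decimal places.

Repeatedly combine the two least-probable nodes; the expected code length is the sum of the merged weights.
merge 9/76 + 15/76 → 6/19
merge 4/19 + 17/76 → 33/76
merge 1/4 + 6/19 → 43/76
merge 33/76 + 43/76 → 1
L = 6/19 + 33/76 + 43/76 + 1 = 44/19 ≈ 2.316 bits/symbol.

2.316 bits/symbol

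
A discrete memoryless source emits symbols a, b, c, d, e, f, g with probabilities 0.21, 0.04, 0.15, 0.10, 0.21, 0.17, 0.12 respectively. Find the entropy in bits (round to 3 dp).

H = −Σ pᵢ log₂ pᵢ.
−0.21·log₂(0.21) = 0.4728
−0.04·log₂(0.04) = 0.1858
−0.15·log₂(0.15) = 0.4105
−0.10·log₂(0.10) = 0.3322
−0.21·log₂(0.21) = 0.4728
−0.17·log₂(0.17) = 0.4346
−0.12·log₂(0.12) = 0.3671
Sum ≈ 2.6758 → 2.676 bits.

2.676 bits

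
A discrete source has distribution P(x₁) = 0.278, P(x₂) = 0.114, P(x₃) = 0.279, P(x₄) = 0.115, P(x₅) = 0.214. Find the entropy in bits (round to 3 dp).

2.219 bits

H = −Σ pᵢ log₂ pᵢ.
−0.278·log₂(0.278) = 0.5134
−0.114·log₂(0.114) = 0.3571
−0.279·log₂(0.279) = 0.5138
−0.115·log₂(0.115) = 0.3588
−0.214·log₂(0.214) = 0.4760
Sum ≈ 2.2192 → 2.219 bits.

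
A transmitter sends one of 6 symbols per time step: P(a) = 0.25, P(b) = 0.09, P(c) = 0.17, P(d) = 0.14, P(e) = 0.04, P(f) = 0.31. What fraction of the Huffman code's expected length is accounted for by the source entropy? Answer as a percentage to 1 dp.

98.1%

Entropy H = −Σ p log₂ p ≈ 2.3539 bits.
Huffman merges: 1/25+9/100→13/100; 13/100+7/50→27/100; 17/100+1/4→21/50; 27/100+31/100→29/50; 21/50+29/50→1. L = 12/5 ≈ 2.4000.
Efficiency = H/L = 2.3539/2.4000 = 98.1%.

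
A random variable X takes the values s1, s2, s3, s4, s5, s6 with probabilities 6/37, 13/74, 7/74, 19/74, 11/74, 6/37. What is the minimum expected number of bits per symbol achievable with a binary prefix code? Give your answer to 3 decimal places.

Repeatedly combine the two least-probable nodes; the expected code length is the sum of the merged weights.
merge 7/74 + 11/74 → 9/37
merge 6/37 + 6/37 → 12/37
merge 13/74 + 9/37 → 31/74
merge 19/74 + 12/37 → 43/74
merge 31/74 + 43/74 → 1
L = 9/37 + 12/37 + 31/74 + 43/74 + 1 = 95/37 ≈ 2.568 bits/symbol.

2.568 bits/symbol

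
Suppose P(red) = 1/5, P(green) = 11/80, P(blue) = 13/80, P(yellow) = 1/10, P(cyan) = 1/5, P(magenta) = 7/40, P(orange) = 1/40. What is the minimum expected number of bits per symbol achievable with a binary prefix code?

Repeatedly combine the two least-probable nodes; the expected code length is the sum of the merged weights.
merge 1/40 + 1/10 → 1/8
merge 1/8 + 11/80 → 21/80
merge 13/80 + 7/40 → 27/80
merge 1/5 + 1/5 → 2/5
merge 21/80 + 27/80 → 3/5
merge 2/5 + 3/5 → 1
L = 1/8 + 21/80 + 27/80 + 2/5 + 3/5 + 1 = 109/40 = 2.725 bits/symbol.

2.725 bits/symbol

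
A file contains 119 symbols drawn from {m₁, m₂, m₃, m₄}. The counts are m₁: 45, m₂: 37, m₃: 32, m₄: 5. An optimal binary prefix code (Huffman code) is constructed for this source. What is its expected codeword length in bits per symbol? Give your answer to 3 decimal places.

Probabilities are the counts divided by 119.
Repeatedly combine the two least-probable nodes; the expected code length is the sum of the merged weights.
merge 5/119 + 32/119 → 37/119
merge 37/119 + 37/119 → 74/119
merge 45/119 + 74/119 → 1
L = 37/119 + 74/119 + 1 = 230/119 ≈ 1.933 bits/symbol.

1.933 bits/symbol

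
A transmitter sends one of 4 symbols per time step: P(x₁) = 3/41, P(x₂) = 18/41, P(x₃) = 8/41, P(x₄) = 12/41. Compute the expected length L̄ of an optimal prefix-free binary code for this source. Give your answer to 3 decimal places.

1.829 bits/symbol

Repeatedly combine the two least-probable nodes; the expected code length is the sum of the merged weights.
merge 3/41 + 8/41 → 11/41
merge 11/41 + 12/41 → 23/41
merge 18/41 + 23/41 → 1
L = 11/41 + 23/41 + 1 = 75/41 ≈ 1.829 bits/symbol.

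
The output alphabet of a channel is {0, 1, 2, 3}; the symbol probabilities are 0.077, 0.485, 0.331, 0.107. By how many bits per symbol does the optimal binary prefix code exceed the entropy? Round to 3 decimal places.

Entropy H = −Σ p log₂ p ≈ 1.6641 bits.
Huffman merges: 77/1000+107/1000→23/125; 23/125+331/1000→103/200; 97/200+103/200→1. L = 1699/1000 ≈ 1.6990.
L − H = 1.6990 − 1.6641 = 0.035 bits.

0.035 bits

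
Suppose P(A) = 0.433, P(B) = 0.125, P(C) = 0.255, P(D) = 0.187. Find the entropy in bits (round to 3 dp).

H = −Σ pᵢ log₂ pᵢ.
−0.433·log₂(0.433) = 0.5229
−0.125·log₂(0.125) = 0.3750
−0.255·log₂(0.255) = 0.5027
−0.187·log₂(0.187) = 0.4523
Sum ≈ 1.8529 → 1.853 bits.

1.853 bits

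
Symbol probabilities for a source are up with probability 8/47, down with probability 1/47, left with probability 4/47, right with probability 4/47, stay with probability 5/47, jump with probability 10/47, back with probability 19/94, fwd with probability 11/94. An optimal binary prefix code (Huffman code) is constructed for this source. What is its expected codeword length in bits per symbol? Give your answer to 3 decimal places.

2.883 bits/symbol

Repeatedly combine the two least-probable nodes; the expected code length is the sum of the merged weights.
merge 1/47 + 4/47 → 5/47
merge 4/47 + 5/47 → 9/47
merge 5/47 + 11/94 → 21/94
merge 8/47 + 9/47 → 17/47
merge 19/94 + 10/47 → 39/94
merge 21/94 + 17/47 → 55/94
merge 39/94 + 55/94 → 1
L = 5/47 + 9/47 + 21/94 + 17/47 + 39/94 + 55/94 + 1 = 271/94 ≈ 2.883 bits/symbol.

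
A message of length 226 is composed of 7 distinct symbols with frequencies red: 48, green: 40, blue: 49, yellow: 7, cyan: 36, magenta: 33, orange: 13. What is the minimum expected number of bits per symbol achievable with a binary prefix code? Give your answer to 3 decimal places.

Probabilities are the counts divided by 226.
Repeatedly combine the two least-probable nodes; the expected code length is the sum of the merged weights.
merge 7/226 + 13/226 → 10/113
merge 10/113 + 33/226 → 53/226
merge 18/113 + 20/113 → 38/113
merge 24/113 + 49/226 → 97/226
merge 53/226 + 38/113 → 129/226
merge 97/226 + 129/226 → 1
L = 10/113 + 53/226 + 38/113 + 97/226 + 129/226 + 1 = 601/226 ≈ 2.659 bits/symbol.

2.659 bits/symbol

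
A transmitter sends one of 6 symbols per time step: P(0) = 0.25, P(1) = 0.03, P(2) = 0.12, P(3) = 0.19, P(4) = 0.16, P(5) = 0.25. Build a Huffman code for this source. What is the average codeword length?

Repeatedly combine the two least-probable nodes; the expected code length is the sum of the merged weights.
merge 3/100 + 3/25 → 3/20
merge 3/20 + 4/25 → 31/100
merge 19/100 + 1/4 → 11/25
merge 1/4 + 31/100 → 14/25
merge 11/25 + 14/25 → 1
L = 3/20 + 31/100 + 11/25 + 14/25 + 1 = 123/50 = 2.46 bits/symbol.

2.46 bits/symbol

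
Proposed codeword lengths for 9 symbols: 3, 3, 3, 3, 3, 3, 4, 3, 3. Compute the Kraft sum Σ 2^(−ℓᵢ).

1.0625

With common denominator 2^4 = 16: Σ 2^(−ℓᵢ) = 2/16 + 2/16 + 2/16 + 2/16 + 2/16 + 2/16 + 1/16 + 2/16 + 2/16 = 17/16 = 1.0625.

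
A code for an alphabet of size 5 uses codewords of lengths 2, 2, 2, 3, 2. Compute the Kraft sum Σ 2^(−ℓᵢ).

1.125

With common denominator 2^3 = 8: Σ 2^(−ℓᵢ) = 2/8 + 2/8 + 2/8 + 1/8 + 2/8 = 9/8 = 1.125.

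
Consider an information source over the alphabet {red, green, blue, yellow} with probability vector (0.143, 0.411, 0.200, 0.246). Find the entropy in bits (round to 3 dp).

1.891 bits

H = −Σ pᵢ log₂ pᵢ.
−0.143·log₂(0.143) = 0.4012
−0.411·log₂(0.411) = 0.5272
−0.200·log₂(0.200) = 0.4644
−0.246·log₂(0.246) = 0.4977
Sum ≈ 1.8906 → 1.891 bits.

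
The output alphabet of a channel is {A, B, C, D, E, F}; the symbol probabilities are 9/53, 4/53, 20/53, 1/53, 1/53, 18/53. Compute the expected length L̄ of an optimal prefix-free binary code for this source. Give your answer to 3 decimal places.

2.057 bits/symbol

Repeatedly combine the two least-probable nodes; the expected code length is the sum of the merged weights.
merge 1/53 + 1/53 → 2/53
merge 2/53 + 4/53 → 6/53
merge 6/53 + 9/53 → 15/53
merge 15/53 + 18/53 → 33/53
merge 20/53 + 33/53 → 1
L = 2/53 + 6/53 + 15/53 + 33/53 + 1 = 109/53 ≈ 2.057 bits/symbol.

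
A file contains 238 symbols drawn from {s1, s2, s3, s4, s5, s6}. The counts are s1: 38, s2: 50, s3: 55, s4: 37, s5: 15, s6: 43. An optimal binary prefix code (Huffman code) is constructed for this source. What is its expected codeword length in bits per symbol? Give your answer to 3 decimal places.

Probabilities are the counts divided by 238.
Repeatedly combine the two least-probable nodes; the expected code length is the sum of the merged weights.
merge 15/238 + 37/238 → 26/119
merge 19/119 + 43/238 → 81/238
merge 25/119 + 26/119 → 3/7
merge 55/238 + 81/238 → 4/7
merge 3/7 + 4/7 → 1
L = 26/119 + 81/238 + 3/7 + 4/7 + 1 = 87/34 ≈ 2.559 bits/symbol.

2.559 bits/symbol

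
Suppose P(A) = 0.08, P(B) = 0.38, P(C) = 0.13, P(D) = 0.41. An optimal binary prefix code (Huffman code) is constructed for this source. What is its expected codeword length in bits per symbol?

1.8 bits/symbol

Repeatedly combine the two least-probable nodes; the expected code length is the sum of the merged weights.
merge 2/25 + 13/100 → 21/100
merge 21/100 + 19/50 → 59/100
merge 41/100 + 59/100 → 1
L = 21/100 + 59/100 + 1 = 9/5 = 1.8 bits/symbol.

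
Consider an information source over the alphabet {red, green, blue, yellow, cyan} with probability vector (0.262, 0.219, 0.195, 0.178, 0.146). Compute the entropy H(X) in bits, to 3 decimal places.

H = −Σ pᵢ log₂ pᵢ.
−0.262·log₂(0.262) = 0.5063
−0.219·log₂(0.219) = 0.4798
−0.195·log₂(0.195) = 0.4599
−0.178·log₂(0.178) = 0.4432
−0.146·log₂(0.146) = 0.4053
Sum ≈ 2.2945 → 2.295 bits.

2.295 bits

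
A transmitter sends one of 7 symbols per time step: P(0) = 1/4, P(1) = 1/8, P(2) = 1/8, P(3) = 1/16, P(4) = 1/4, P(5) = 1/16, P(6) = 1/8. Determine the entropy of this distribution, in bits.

Each probability is a power of 1/2, so log₂(1/p) is an integer.
H = Σ p·log₂(1/p) = 1/4·2 + 1/8·3 + 1/8·3 + 1/16·4 + 1/4·2 + 1/16·4 + 1/8·3 = 2.625 bits.

2.625 bits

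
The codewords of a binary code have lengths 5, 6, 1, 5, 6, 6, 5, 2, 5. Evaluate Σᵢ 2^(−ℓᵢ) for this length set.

0.921875

With common denominator 2^6 = 64: Σ 2^(−ℓᵢ) = 2/64 + 1/64 + 32/64 + 2/64 + 1/64 + 1/64 + 2/64 + 16/64 + 2/64 = 59/64 = 0.921875.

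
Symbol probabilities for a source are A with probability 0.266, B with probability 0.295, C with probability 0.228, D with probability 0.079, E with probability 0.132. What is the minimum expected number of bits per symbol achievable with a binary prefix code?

2.211 bits/symbol

Repeatedly combine the two least-probable nodes; the expected code length is the sum of the merged weights.
merge 79/1000 + 33/250 → 211/1000
merge 211/1000 + 57/250 → 439/1000
merge 133/500 + 59/200 → 561/1000
merge 439/1000 + 561/1000 → 1
L = 211/1000 + 439/1000 + 561/1000 + 1 = 2211/1000 = 2.211 bits/symbol.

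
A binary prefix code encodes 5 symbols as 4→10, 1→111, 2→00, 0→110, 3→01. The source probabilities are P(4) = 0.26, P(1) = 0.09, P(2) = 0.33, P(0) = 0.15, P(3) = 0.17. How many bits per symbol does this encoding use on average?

2.24 bits/symbol

L̄ = Σ pᵢ·ℓᵢ = 0.26·2 + 0.09·3 + 0.33·2 + 0.15·3 + 0.17·2 = 2.24 bits/symbol.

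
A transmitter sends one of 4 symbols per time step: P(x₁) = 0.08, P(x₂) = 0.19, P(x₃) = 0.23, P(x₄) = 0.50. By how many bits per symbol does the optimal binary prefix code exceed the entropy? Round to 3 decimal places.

0.036 bits

Entropy H = −Σ p log₂ p ≈ 1.7344 bits.
Huffman merges: 2/25+19/100→27/100; 23/100+27/100→1/2; 1/2+1/2→1. L = 177/100 ≈ 1.7700.
L − H = 1.7700 − 1.7344 = 0.036 bits.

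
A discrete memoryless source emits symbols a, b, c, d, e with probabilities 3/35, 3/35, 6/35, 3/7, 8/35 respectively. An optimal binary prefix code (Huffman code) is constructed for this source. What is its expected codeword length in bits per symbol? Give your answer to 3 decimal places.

Repeatedly combine the two least-probable nodes; the expected code length is the sum of the merged weights.
merge 3/35 + 3/35 → 6/35
merge 6/35 + 6/35 → 12/35
merge 8/35 + 12/35 → 4/7
merge 3/7 + 4/7 → 1
L = 6/35 + 12/35 + 4/7 + 1 = 73/35 ≈ 2.086 bits/symbol.

2.086 bits/symbol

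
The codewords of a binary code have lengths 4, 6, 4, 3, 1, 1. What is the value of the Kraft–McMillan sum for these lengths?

1.265625

With common denominator 2^6 = 64: Σ 2^(−ℓᵢ) = 4/64 + 1/64 + 4/64 + 8/64 + 32/64 + 32/64 = 81/64 = 1.265625.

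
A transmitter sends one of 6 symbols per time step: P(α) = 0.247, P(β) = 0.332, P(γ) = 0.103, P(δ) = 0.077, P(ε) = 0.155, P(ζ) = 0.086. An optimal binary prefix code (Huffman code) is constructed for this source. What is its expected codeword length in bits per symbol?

Repeatedly combine the two least-probable nodes; the expected code length is the sum of the merged weights.
merge 77/1000 + 43/500 → 163/1000
merge 103/1000 + 31/200 → 129/500
merge 163/1000 + 247/1000 → 41/100
merge 129/500 + 83/250 → 59/100
merge 41/100 + 59/100 → 1
L = 163/1000 + 129/500 + 41/100 + 59/100 + 1 = 2421/1000 = 2.421 bits/symbol.

2.421 bits/symbol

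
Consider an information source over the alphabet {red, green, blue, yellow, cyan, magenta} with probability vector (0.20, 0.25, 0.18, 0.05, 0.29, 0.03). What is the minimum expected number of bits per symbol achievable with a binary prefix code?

2.34 bits/symbol

Repeatedly combine the two least-probable nodes; the expected code length is the sum of the merged weights.
merge 3/100 + 1/20 → 2/25
merge 2/25 + 9/50 → 13/50
merge 1/5 + 1/4 → 9/20
merge 13/50 + 29/100 → 11/20
merge 9/20 + 11/20 → 1
L = 2/25 + 13/50 + 9/20 + 11/20 + 1 = 117/50 = 2.34 bits/symbol.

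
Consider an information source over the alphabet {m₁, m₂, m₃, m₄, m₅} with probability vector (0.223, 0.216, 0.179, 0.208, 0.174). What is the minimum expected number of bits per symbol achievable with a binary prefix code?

Repeatedly combine the two least-probable nodes; the expected code length is the sum of the merged weights.
merge 87/500 + 179/1000 → 353/1000
merge 26/125 + 27/125 → 53/125
merge 223/1000 + 353/1000 → 72/125
merge 53/125 + 72/125 → 1
L = 353/1000 + 53/125 + 72/125 + 1 = 2353/1000 = 2.353 bits/symbol.

2.353 bits/symbol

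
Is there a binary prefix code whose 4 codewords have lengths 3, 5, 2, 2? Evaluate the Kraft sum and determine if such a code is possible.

0.65625; yes

With common denominator 2^5 = 32: Σ 2^(−ℓᵢ) = 4/32 + 1/32 + 8/32 + 8/32 = 21/32 = 0.65625.
Kraft's inequality requires Σ ≤ 1; here Σ = 0.65625 ≤ 1, so such a prefix code exists.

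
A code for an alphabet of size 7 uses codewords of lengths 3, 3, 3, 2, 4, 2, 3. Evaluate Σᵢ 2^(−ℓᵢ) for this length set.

1.0625

With common denominator 2^4 = 16: Σ 2^(−ℓᵢ) = 2/16 + 2/16 + 2/16 + 4/16 + 1/16 + 4/16 + 2/16 = 17/16 = 1.0625.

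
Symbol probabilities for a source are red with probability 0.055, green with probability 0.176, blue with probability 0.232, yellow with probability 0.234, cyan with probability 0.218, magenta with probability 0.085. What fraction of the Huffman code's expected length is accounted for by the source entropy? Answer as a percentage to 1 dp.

99.0%

Entropy H = −Σ p log₂ p ≈ 2.4320 bits.
Huffman merges: 11/200+17/200→7/50; 7/50+22/125→79/250; 109/500+29/125→9/20; 117/500+79/250→11/20; 9/20+11/20→1. L = 307/125 ≈ 2.4560.
Efficiency = H/L = 2.4320/2.4560 = 99.0%.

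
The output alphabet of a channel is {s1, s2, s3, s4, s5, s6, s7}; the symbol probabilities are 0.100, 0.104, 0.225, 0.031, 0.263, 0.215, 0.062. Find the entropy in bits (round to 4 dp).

H = −Σ pᵢ log₂ pᵢ.
−0.100·log₂(0.100) = 0.3322
−0.104·log₂(0.104) = 0.3396
−0.225·log₂(0.225) = 0.4842
−0.031·log₂(0.031) = 0.1554
−0.263·log₂(0.263) = 0.5068
−0.215·log₂(0.215) = 0.4768
−0.062·log₂(0.062) = 0.2487
Sum ≈ 2.5436 → 2.5436 bits.

2.5436 bits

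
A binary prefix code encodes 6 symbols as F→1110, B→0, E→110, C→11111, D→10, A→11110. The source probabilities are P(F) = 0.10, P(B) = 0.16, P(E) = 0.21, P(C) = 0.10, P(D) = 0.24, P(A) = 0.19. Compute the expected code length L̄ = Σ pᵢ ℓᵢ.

3.12 bits/symbol

L̄ = Σ pᵢ·ℓᵢ = 0.10·4 + 0.16·1 + 0.21·3 + 0.10·5 + 0.24·2 + 0.19·5 = 3.12 bits/symbol.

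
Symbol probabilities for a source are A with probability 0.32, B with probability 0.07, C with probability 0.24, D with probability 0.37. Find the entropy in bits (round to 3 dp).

1.819 bits

H = −Σ pᵢ log₂ pᵢ.
−0.32·log₂(0.32) = 0.5260
−0.07·log₂(0.07) = 0.2686
−0.24·log₂(0.24) = 0.4941
−0.37·log₂(0.37) = 0.5307
Sum ≈ 1.8195 → 1.819 bits.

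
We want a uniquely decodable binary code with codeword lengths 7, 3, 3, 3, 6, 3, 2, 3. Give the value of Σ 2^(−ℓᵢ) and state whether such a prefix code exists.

0.8984375; yes

With common denominator 2^7 = 128: Σ 2^(−ℓᵢ) = 1/128 + 16/128 + 16/128 + 16/128 + 2/128 + 16/128 + 32/128 + 16/128 = 115/128 = 0.8984375.
Kraft's inequality requires Σ ≤ 1; here Σ = 0.8984375 ≤ 1, so such a prefix code exists.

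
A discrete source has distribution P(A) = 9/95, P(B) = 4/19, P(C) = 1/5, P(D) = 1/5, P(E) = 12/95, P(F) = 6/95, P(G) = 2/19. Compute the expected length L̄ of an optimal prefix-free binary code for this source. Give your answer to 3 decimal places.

2.747 bits/symbol

Repeatedly combine the two least-probable nodes; the expected code length is the sum of the merged weights.
merge 6/95 + 9/95 → 3/19
merge 2/19 + 12/95 → 22/95
merge 3/19 + 1/5 → 34/95
merge 1/5 + 4/19 → 39/95
merge 22/95 + 34/95 → 56/95
merge 39/95 + 56/95 → 1
L = 3/19 + 22/95 + 34/95 + 39/95 + 56/95 + 1 = 261/95 ≈ 2.747 bits/symbol.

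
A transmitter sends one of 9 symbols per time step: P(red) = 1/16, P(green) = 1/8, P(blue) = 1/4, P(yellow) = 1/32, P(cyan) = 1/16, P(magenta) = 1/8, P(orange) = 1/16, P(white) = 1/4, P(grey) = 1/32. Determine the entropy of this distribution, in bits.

2.8125 bits

Each probability is a power of 1/2, so log₂(1/p) is an integer.
H = Σ p·log₂(1/p) = 1/16·4 + 1/8·3 + 1/4·2 + 1/32·5 + 1/16·4 + 1/8·3 + 1/16·4 + 1/4·2 + 1/32·5 = 2.8125 bits.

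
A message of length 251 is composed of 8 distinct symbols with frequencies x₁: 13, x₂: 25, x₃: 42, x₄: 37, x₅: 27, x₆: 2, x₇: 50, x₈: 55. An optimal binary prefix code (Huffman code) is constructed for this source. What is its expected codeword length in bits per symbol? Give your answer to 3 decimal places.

Probabilities are the counts divided by 251.
Repeatedly combine the two least-probable nodes; the expected code length is the sum of the merged weights.
merge 2/251 + 13/251 → 15/251
merge 15/251 + 25/251 → 40/251
merge 27/251 + 37/251 → 64/251
merge 40/251 + 42/251 → 82/251
merge 50/251 + 55/251 → 105/251
merge 64/251 + 82/251 → 146/251
merge 105/251 + 146/251 → 1
L = 15/251 + 40/251 + 64/251 + 82/251 + 105/251 + 146/251 + 1 = 703/251 ≈ 2.801 bits/symbol.

2.801 bits/symbol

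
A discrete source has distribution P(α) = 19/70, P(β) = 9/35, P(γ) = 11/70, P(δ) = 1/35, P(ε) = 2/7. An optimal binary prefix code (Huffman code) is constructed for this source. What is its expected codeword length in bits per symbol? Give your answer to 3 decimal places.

2.186 bits/symbol

Repeatedly combine the two least-probable nodes; the expected code length is the sum of the merged weights.
merge 1/35 + 11/70 → 13/70
merge 13/70 + 9/35 → 31/70
merge 19/70 + 2/7 → 39/70
merge 31/70 + 39/70 → 1
L = 13/70 + 31/70 + 39/70 + 1 = 153/70 ≈ 2.186 bits/symbol.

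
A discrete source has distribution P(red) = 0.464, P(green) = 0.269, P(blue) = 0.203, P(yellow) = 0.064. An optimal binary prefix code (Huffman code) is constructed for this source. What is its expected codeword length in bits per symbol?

Repeatedly combine the two least-probable nodes; the expected code length is the sum of the merged weights.
merge 8/125 + 203/1000 → 267/1000
merge 267/1000 + 269/1000 → 67/125
merge 58/125 + 67/125 → 1
L = 267/1000 + 67/125 + 1 = 1803/1000 = 1.803 bits/symbol.

1.803 bits/symbol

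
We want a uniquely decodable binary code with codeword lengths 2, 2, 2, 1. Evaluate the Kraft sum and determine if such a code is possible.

With common denominator 2^2 = 4: Σ 2^(−ℓᵢ) = 1/4 + 1/4 + 1/4 + 2/4 = 5/4 = 1.25.
Kraft's inequality requires Σ ≤ 1; here Σ = 1.25 > 1, so no such prefix code exists.

1.25; no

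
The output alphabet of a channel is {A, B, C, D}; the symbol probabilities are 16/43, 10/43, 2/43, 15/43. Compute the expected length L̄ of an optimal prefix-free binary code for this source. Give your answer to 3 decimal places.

Repeatedly combine the two least-probable nodes; the expected code length is the sum of the merged weights.
merge 2/43 + 10/43 → 12/43
merge 12/43 + 15/43 → 27/43
merge 16/43 + 27/43 → 1
L = 12/43 + 27/43 + 1 = 82/43 ≈ 1.907 bits/symbol.

1.907 bits/symbol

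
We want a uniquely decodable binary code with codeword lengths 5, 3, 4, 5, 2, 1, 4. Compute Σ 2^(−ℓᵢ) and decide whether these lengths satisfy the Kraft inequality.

1.0625; no

With common denominator 2^5 = 32: Σ 2^(−ℓᵢ) = 1/32 + 4/32 + 2/32 + 1/32 + 8/32 + 16/32 + 2/32 = 34/32 = 1.0625.
Kraft's inequality requires Σ ≤ 1; here Σ = 1.0625 > 1, so no such prefix code exists.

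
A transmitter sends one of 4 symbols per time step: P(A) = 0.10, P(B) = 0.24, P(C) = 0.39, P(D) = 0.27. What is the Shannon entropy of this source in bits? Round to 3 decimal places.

1.866 bits

H = −Σ pᵢ log₂ pᵢ.
−0.10·log₂(0.10) = 0.3322
−0.24·log₂(0.24) = 0.4941
−0.39·log₂(0.39) = 0.5298
−0.27·log₂(0.27) = 0.5100
Sum ≈ 1.8661 → 1.866 bits.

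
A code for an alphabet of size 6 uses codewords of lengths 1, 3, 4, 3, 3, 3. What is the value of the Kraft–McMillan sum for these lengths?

1.0625

With common denominator 2^4 = 16: Σ 2^(−ℓᵢ) = 8/16 + 2/16 + 1/16 + 2/16 + 2/16 + 2/16 = 17/16 = 1.0625.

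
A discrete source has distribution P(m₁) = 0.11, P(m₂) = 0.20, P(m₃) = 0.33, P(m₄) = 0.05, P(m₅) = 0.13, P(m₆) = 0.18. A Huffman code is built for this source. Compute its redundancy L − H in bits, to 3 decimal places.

Entropy H = −Σ p log₂ p ≈ 2.3865 bits.
Huffman merges: 1/20+11/100→4/25; 13/100+4/25→29/100; 9/50+1/5→19/50; 29/100+33/100→31/50; 19/50+31/50→1. L = 49/20 ≈ 2.4500.
L − H = 2.4500 − 2.3865 = 0.063 bits.

0.063 bits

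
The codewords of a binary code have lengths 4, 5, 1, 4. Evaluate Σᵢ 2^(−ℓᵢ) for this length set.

With common denominator 2^5 = 32: Σ 2^(−ℓᵢ) = 2/32 + 1/32 + 16/32 + 2/32 = 21/32 = 0.65625.

0.65625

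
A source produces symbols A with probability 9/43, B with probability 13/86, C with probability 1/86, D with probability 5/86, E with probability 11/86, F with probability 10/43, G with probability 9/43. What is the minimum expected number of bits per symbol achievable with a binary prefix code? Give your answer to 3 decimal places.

2.616 bits/symbol

Repeatedly combine the two least-probable nodes; the expected code length is the sum of the merged weights.
merge 1/86 + 5/86 → 3/43
merge 3/43 + 11/86 → 17/86
merge 13/86 + 17/86 → 15/43
merge 9/43 + 9/43 → 18/43
merge 10/43 + 15/43 → 25/43
merge 18/43 + 25/43 → 1
L = 3/43 + 17/86 + 15/43 + 18/43 + 25/43 + 1 = 225/86 ≈ 2.616 bits/symbol.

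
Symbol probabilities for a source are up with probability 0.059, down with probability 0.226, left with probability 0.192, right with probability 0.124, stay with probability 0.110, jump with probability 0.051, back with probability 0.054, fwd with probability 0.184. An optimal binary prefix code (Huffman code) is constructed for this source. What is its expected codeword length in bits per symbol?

2.851 bits/symbol

Repeatedly combine the two least-probable nodes; the expected code length is the sum of the merged weights.
merge 51/1000 + 27/500 → 21/200
merge 59/1000 + 21/200 → 41/250
merge 11/100 + 31/250 → 117/500
merge 41/250 + 23/125 → 87/250
merge 24/125 + 113/500 → 209/500
merge 117/500 + 87/250 → 291/500
merge 209/500 + 291/500 → 1
L = 21/200 + 41/250 + 117/500 + 87/250 + 209/500 + 291/500 + 1 = 2851/1000 = 2.851 bits/symbol.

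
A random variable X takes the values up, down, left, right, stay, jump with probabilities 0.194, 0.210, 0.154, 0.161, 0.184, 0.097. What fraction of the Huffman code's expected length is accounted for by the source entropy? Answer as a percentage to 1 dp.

Entropy H = −Σ p log₂ p ≈ 2.5475 bits.
Huffman merges: 97/1000+77/500→251/1000; 161/1000+23/125→69/200; 97/500+21/100→101/250; 251/1000+69/200→149/250; 101/250+149/250→1. L = 649/250 ≈ 2.5960.
Efficiency = H/L = 2.5475/2.5960 = 98.1%.

98.1%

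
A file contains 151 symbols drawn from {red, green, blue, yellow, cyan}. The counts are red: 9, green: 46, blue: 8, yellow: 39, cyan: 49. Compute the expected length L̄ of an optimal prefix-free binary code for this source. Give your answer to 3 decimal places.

2.113 bits/symbol

Probabilities are the counts divided by 151.
Repeatedly combine the two least-probable nodes; the expected code length is the sum of the merged weights.
merge 8/151 + 9/151 → 17/151
merge 17/151 + 39/151 → 56/151
merge 46/151 + 49/151 → 95/151
merge 56/151 + 95/151 → 1
L = 17/151 + 56/151 + 95/151 + 1 = 319/151 ≈ 2.113 bits/symbol.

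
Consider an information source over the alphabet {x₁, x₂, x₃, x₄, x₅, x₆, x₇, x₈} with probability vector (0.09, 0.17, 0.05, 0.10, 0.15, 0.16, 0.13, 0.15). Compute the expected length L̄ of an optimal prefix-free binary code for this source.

Repeatedly combine the two least-probable nodes; the expected code length is the sum of the merged weights.
merge 1/20 + 9/100 → 7/50
merge 1/10 + 13/100 → 23/100
merge 7/50 + 3/20 → 29/100
merge 3/20 + 4/25 → 31/100
merge 17/100 + 23/100 → 2/5
merge 29/100 + 31/100 → 3/5
merge 2/5 + 3/5 → 1
L = 7/50 + 23/100 + 29/100 + 31/100 + 2/5 + 3/5 + 1 = 297/100 = 2.97 bits/symbol.

2.97 bits/symbol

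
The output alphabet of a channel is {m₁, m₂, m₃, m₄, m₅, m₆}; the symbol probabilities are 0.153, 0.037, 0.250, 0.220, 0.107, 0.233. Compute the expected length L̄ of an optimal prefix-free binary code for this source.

Repeatedly combine the two least-probable nodes; the expected code length is the sum of the merged weights.
merge 37/1000 + 107/1000 → 18/125
merge 18/125 + 153/1000 → 297/1000
merge 11/50 + 233/1000 → 453/1000
merge 1/4 + 297/1000 → 547/1000
merge 453/1000 + 547/1000 → 1
L = 18/125 + 297/1000 + 453/1000 + 547/1000 + 1 = 2441/1000 = 2.441 bits/symbol.

2.441 bits/symbol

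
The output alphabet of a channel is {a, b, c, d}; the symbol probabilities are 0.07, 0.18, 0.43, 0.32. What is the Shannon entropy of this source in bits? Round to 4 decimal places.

1.7635 bits

H = −Σ pᵢ log₂ pᵢ.
−0.07·log₂(0.07) = 0.2686
−0.18·log₂(0.18) = 0.4453
−0.43·log₂(0.43) = 0.5236
−0.32·log₂(0.32) = 0.5260
Sum ≈ 1.7635 → 1.7635 bits.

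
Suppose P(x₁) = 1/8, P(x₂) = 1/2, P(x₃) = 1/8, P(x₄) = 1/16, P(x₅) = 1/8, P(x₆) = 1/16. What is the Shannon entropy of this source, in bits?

2.125 bits

Each probability is a power of 1/2, so log₂(1/p) is an integer.
H = Σ p·log₂(1/p) = 1/8·3 + 1/2·1 + 1/8·3 + 1/16·4 + 1/8·3 + 1/16·4 = 2.125 bits.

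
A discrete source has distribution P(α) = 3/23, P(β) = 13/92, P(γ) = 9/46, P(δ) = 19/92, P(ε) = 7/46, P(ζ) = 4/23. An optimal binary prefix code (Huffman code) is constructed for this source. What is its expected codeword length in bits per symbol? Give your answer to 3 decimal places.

2.598 bits/symbol

Repeatedly combine the two least-probable nodes; the expected code length is the sum of the merged weights.
merge 3/23 + 13/92 → 25/92
merge 7/46 + 4/23 → 15/46
merge 9/46 + 19/92 → 37/92
merge 25/92 + 15/46 → 55/92
merge 37/92 + 55/92 → 1
L = 25/92 + 15/46 + 37/92 + 55/92 + 1 = 239/92 ≈ 2.598 bits/symbol.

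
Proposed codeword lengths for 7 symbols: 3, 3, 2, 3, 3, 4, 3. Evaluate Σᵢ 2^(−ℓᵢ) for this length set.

0.9375

With common denominator 2^4 = 16: Σ 2^(−ℓᵢ) = 2/16 + 2/16 + 4/16 + 2/16 + 2/16 + 1/16 + 2/16 = 15/16 = 0.9375.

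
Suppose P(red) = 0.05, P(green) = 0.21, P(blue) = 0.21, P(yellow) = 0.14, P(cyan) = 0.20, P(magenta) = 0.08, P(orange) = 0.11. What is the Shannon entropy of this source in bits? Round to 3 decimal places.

2.665 bits

H = −Σ pᵢ log₂ pᵢ.
−0.05·log₂(0.05) = 0.2161
−0.21·log₂(0.21) = 0.4728
−0.21·log₂(0.21) = 0.4728
−0.14·log₂(0.14) = 0.3971
−0.20·log₂(0.20) = 0.4644
−0.08·log₂(0.08) = 0.2915
−0.11·log₂(0.11) = 0.3503
Sum ≈ 2.6650 → 2.665 bits.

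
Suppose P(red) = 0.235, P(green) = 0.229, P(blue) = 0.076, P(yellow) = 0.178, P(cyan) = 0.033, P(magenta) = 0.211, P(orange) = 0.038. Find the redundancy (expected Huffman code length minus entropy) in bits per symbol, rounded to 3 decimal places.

0.024 bits

Entropy H = −Σ p log₂ p ≈ 2.5191 bits.
Huffman merges: 33/1000+19/500→71/1000; 71/1000+19/250→147/1000; 147/1000+89/500→13/40; 211/1000+229/1000→11/25; 47/200+13/40→14/25; 11/25+14/25→1. L = 2543/1000 ≈ 2.5430.
L − H = 2.5430 − 2.5191 = 0.024 bits.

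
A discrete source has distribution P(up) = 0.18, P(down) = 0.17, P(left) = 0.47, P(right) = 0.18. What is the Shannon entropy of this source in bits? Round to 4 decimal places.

H = −Σ pᵢ log₂ pᵢ.
−0.18·log₂(0.18) = 0.4453
−0.17·log₂(0.17) = 0.4346
−0.47·log₂(0.47) = 0.5120
−0.18·log₂(0.18) = 0.4453
Sum ≈ 1.8372 → 1.8372 bits.

1.8372 bits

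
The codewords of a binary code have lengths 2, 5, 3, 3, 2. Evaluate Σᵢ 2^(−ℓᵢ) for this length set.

0.78125

With common denominator 2^5 = 32: Σ 2^(−ℓᵢ) = 8/32 + 1/32 + 4/32 + 4/32 + 8/32 = 25/32 = 0.78125.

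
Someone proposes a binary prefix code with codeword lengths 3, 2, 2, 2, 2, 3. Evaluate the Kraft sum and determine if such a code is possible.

1.25; no

With common denominator 2^3 = 8: Σ 2^(−ℓᵢ) = 1/8 + 2/8 + 2/8 + 2/8 + 2/8 + 1/8 = 10/8 = 1.25.
Kraft's inequality requires Σ ≤ 1; here Σ = 1.25 > 1, so no such prefix code exists.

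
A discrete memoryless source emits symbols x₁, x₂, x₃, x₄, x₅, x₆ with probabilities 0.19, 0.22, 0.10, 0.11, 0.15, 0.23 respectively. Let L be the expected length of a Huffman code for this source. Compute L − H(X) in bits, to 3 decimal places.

Entropy H = −Σ p log₂ p ≈ 2.5165 bits.
Huffman merges: 1/10+11/100→21/100; 3/20+19/100→17/50; 21/100+11/50→43/100; 23/100+17/50→57/100; 43/100+57/100→1. L = 51/20 ≈ 2.5500.
L − H = 2.5500 − 2.5165 = 0.034 bits.

0.034 bits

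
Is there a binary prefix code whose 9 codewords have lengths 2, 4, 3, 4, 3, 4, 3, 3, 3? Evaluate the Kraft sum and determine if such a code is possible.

With common denominator 2^4 = 16: Σ 2^(−ℓᵢ) = 4/16 + 1/16 + 2/16 + 1/16 + 2/16 + 1/16 + 2/16 + 2/16 + 2/16 = 17/16 = 1.0625.
Kraft's inequality requires Σ ≤ 1; here Σ = 1.0625 > 1, so no such prefix code exists.

1.0625; no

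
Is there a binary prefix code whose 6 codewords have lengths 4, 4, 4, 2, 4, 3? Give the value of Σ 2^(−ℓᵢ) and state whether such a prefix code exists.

With common denominator 2^4 = 16: Σ 2^(−ℓᵢ) = 1/16 + 1/16 + 1/16 + 4/16 + 1/16 + 2/16 = 10/16 = 0.625.
Kraft's inequality requires Σ ≤ 1; here Σ = 0.625 ≤ 1, so such a prefix code exists.

0.625; yes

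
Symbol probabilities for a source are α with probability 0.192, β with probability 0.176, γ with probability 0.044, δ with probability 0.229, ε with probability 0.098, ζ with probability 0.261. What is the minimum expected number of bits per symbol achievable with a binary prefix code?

Repeatedly combine the two least-probable nodes; the expected code length is the sum of the merged weights.
merge 11/250 + 49/500 → 71/500
merge 71/500 + 22/125 → 159/500
merge 24/125 + 229/1000 → 421/1000
merge 261/1000 + 159/500 → 579/1000
merge 421/1000 + 579/1000 → 1
L = 71/500 + 159/500 + 421/1000 + 579/1000 + 1 = 123/50 = 2.46 bits/symbol.

2.46 bits/symbol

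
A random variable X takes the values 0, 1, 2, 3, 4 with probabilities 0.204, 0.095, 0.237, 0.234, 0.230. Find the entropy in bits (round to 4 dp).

2.2607 bits

H = −Σ pᵢ log₂ pᵢ.
−0.204·log₂(0.204) = 0.4678
−0.095·log₂(0.095) = 0.3226
−0.237·log₂(0.237) = 0.4923
−0.234·log₂(0.234) = 0.4903
−0.230·log₂(0.230) = 0.4877
Sum ≈ 2.2607 → 2.2607 bits.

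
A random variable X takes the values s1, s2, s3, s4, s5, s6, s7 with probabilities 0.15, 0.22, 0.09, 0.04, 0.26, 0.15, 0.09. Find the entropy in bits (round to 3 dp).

H = −Σ pᵢ log₂ pᵢ.
−0.15·log₂(0.15) = 0.4105
−0.22·log₂(0.22) = 0.4806
−0.09·log₂(0.09) = 0.3127
−0.04·log₂(0.04) = 0.1858
−0.26·log₂(0.26) = 0.5053
−0.15·log₂(0.15) = 0.4105
−0.09·log₂(0.09) = 0.3127
Sum ≈ 2.6180 → 2.618 bits.

2.618 bits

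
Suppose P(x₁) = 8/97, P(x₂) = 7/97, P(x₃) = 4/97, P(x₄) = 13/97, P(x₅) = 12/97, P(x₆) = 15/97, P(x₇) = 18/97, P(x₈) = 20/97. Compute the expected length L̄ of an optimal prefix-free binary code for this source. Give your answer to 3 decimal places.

Repeatedly combine the two least-probable nodes; the expected code length is the sum of the merged weights.
merge 4/97 + 7/97 → 11/97
merge 8/97 + 11/97 → 19/97
merge 12/97 + 13/97 → 25/97
merge 15/97 + 18/97 → 33/97
merge 19/97 + 20/97 → 39/97
merge 25/97 + 33/97 → 58/97
merge 39/97 + 58/97 → 1
L = 11/97 + 19/97 + 25/97 + 33/97 + 39/97 + 58/97 + 1 = 282/97 ≈ 2.907 bits/symbol.

2.907 bits/symbol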